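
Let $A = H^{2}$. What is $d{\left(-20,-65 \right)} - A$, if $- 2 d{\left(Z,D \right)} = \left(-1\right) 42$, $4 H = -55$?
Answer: $- \frac{2689}{16} \approx -168.06$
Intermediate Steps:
$H = - \frac{55}{4}$ ($H = \frac{1}{4} \left(-55\right) = - \frac{55}{4} \approx -13.75$)
$d{\left(Z,D \right)} = 21$ ($d{\left(Z,D \right)} = - \frac{\left(-1\right) 42}{2} = \left(- \frac{1}{2}\right) \left(-42\right) = 21$)
$A = \frac{3025}{16}$ ($A = \left(- \frac{55}{4}\right)^{2} = \frac{3025}{16} \approx 189.06$)
$d{\left(-20,-65 \right)} - A = 21 - \frac{3025}{16} = - \frac{2689}{16}$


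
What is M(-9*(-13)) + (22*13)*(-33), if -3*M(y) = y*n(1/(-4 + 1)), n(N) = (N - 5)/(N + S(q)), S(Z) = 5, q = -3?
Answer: -65754/7 ≈ -9393.4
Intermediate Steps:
n(N) = (-5 + N)/(5 + N) (n(N) = (N - 5)/(N + 5) = (-5 + N)/(5 + N))
M(y) = 8*y/21 (M(y) = -y*(-5 + 1/(-4 + 1))/(5 + 1/(-4 + 1))/3 = -y*(-5 + 1/(-3))/(5 + 1/(-3))/3 = -y*(-5 - 1/3)/(5 - 1/3)/3 = -y*-16/3/(14/3)/3 = -y*(3/14)*(-16/3)/3 = -y*(-8)/(3*7) = -(-8)*y/21 = 8*y/21)
M(-9*(-13)) + (22*13)*(-33) = 8*(-9*(-13))/21 + (22*13)*(-33) = (8/21)*117 + 286*(-33) = 312/7 - 9438 = -65754/7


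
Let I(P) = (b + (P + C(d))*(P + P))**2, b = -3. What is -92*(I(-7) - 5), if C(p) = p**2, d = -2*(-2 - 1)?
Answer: -15389392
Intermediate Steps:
d = 6 (d = -2*(-3) = 6)
I(P) = (-3 + 2*P*(36 + P))**2 (I(P) = (-3 + (P + 6**2)*(P + P))**2 = (-3 + (P + 36)*(2*P))**2 = (-3 + (36 + P)*(2*P))**2 = (-3 + 2*P*(36 + P))**2)
-92*(I(-7) - 5) = -92*((-3 + 2*(-7)**2 + 72*(-7))**2 - 5) = -92*((-3 + 2*49 - 504)**2 - 5) = -92*((-3 + 98 - 504)**2 - 5) = -92*((-409)**2 - 5) = -92*(167281 - 5) = -92*167276 = -15389392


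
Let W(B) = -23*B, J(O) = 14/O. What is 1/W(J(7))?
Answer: -1/46 ≈ -0.021739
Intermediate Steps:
1/W(J(7)) = 1/(-322/7) = 1/(-23*2) = 1/(-46) = -1/46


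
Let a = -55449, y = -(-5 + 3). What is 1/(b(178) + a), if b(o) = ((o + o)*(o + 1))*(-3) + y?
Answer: -1/246619 ≈ -4.0548e-6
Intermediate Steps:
y = 2 (y = -1*(-2) = 2)
b(o) = 2 - 6*o*(1 + o) (b(o) = ((o + o)*(o + 1))*(-3) + 2 = ((2*o)*(1 + o))*(-3) + 2 = (2*o*(1 + o))*(-3) + 2 = -6*o*(1 + o) + 2 = 2 - 6*o*(1 + o))
1/(b(178) + a) = 1/((2 - 6*178 - 6*178²) - 55449) = 1/((2 - 1068 - 6*31684) - 55449) = 1/((2 - 1068 - 190104) - 55449) = 1/(-191170 - 55449) = 1/(-246619) = -1/246619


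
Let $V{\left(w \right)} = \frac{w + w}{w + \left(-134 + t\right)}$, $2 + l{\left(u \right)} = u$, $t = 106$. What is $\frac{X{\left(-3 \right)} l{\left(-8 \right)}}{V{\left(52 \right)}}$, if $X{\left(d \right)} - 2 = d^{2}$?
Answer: $- \frac{330}{13} \approx -25.385$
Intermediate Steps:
$X{\left(d \right)} = 2 + d^{2}$
$l{\left(u \right)} = -2 + u$
$V{\left(w \right)} = \frac{2 w}{-28 + w}$ ($V{\left(w \right)} = \frac{w + w}{w + \left(-134 + 106\right)} = \frac{2 w}{w - 28} = \frac{2 w}{-28 + w}$)
$\frac{X{\left(-3 \right)} l{\left(-8 \right)}}{V{\left(52 \right)}} = \frac{\left(2 + \left(-3\right)^{2}\right) \left(-2 - 8\right)}{2 \cdot 52 \frac{1}{-28 + 52}} = \frac{\left(2 + 9\right) \left(-10\right)}{2 \cdot 52 \cdot \frac{1}{24}} = \frac{11 \left(-10\right)}{2 \cdot 52 \cdot \frac{1}{24}} = - \frac{110}{\frac{13}{3}} = \left(-110\right) \frac{3}{13} = - \frac{330}{13}$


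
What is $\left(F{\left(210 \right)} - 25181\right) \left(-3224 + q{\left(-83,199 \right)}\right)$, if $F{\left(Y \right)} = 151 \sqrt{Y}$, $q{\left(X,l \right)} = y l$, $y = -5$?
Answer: $106238639 - 637069 \sqrt{210} \approx 9.7007 \cdot 10^{7}$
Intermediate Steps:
$q{\left(X,l \right)} = - 5 l$
$\left(F{\left(210 \right)} - 25181\right) \left(-3224 + q{\left(-83,199 \right)}\right) = \left(151 \sqrt{210} - 25181\right) \left(-3224 - 995\right) = \left(-25181 + 151 \sqrt{210}\right) \left(-3224 - 995\right) = \left(-25181 + 151 \sqrt{210}\right) \left(-4219\right) = 106238639 - 637069 \sqrt{210}$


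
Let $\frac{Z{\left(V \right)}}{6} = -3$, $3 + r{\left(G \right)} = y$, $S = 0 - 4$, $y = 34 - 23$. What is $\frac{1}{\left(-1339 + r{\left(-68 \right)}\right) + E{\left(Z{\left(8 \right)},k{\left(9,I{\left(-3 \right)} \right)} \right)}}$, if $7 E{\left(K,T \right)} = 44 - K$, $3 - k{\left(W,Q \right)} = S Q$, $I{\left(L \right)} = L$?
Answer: $- \frac{7}{9255} \approx -0.00075635$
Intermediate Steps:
$y = 11$ ($y = 34 - 23 = 11$)
$S = -4$
$r{\left(G \right)} = 8$ ($r{\left(G \right)} = -3 + 11 = 8$)
$k{\left(W,Q \right)} = 3 + 4 Q$ ($k{\left(W,Q \right)} = 3 - - 4 Q = 3 + 4 Q$)
$Z{\left(V \right)} = -18$ ($Z{\left(V \right)} = 6 \left(-3\right) = -18$)
$E{\left(K,T \right)} = \frac{44}{7} - \frac{K}{7}$ ($E{\left(K,T \right)} = \frac{44 - K}{7} = \frac{44}{7} - \frac{K}{7}$)
$\frac{1}{\left(-1339 + r{\left(-68 \right)}\right) + E{\left(Z{\left(8 \right)},k{\left(9,I{\left(-3 \right)} \right)} \right)}} = \frac{1}{\left(-1339 + 8\right) + \left(\frac{44}{7} - - \frac{18}{7}\right)} = \frac{1}{-1331 + \left(\frac{44}{7} + \frac{18}{7}\right)} = \frac{1}{-1331 + \frac{62}{7}} = \frac{1}{- \frac{9255}{7}} = - \frac{7}{9255}$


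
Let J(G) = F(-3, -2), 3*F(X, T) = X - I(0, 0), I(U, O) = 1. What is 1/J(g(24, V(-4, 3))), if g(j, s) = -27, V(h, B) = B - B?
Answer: -¾ ≈ -0.75000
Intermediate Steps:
V(h, B) = 0
F(X, T) = -⅓ + X/3 (F(X, T) = (X - 1*1)/3 = (X - 1)/3 = (-1 + X)/3 = -⅓ + X/3)
J(G) = -4/3 (J(G) = -⅓ + (⅓)*(-3) = -⅓ - 1 = -4/3)
1/J(g(24, V(-4, 3))) = 1/(-4/3) = -¾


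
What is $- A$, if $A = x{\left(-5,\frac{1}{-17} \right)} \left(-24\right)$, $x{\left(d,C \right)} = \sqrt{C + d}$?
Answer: $\frac{24 i \sqrt{1462}}{17} \approx 53.98 i$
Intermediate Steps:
$A = - \frac{24 i \sqrt{1462}}{17}$ ($A = \sqrt{\frac{1}{-17} - 5} \left(-24\right) = \sqrt{- \frac{1}{17} - 5} \left(-24\right) = \sqrt{- \frac{86}{17}} \left(-24\right) = \frac{i \sqrt{1462}}{17} \left(-24\right) = - \frac{24 i \sqrt{1462}}{17} \approx - 53.98 i$)
$- A = - \frac{\left(-24\right) i \sqrt{1462}}{17} = \frac{24 i \sqrt{1462}}{17}$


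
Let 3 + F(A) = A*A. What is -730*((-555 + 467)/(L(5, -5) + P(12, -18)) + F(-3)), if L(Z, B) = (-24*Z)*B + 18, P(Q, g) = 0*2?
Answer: -1321300/309 ≈ -4276.1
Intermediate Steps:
P(Q, g) = 0
L(Z, B) = 18 - 24*B*Z (L(Z, B) = -24*B*Z + 18 = 18 - 24*B*Z)
F(A) = -3 + A**2 (F(A) = -3 + A*A = -3 + A**2)
-730*((-555 + 467)/(L(5, -5) + P(12, -18)) + F(-3)) = -730*((-555 + 467)/((18 - 24*(-5)*5) + 0) + (-3 + (-3)**2)) = -730*(-88/((18 + 600) + 0) + (-3 + 9)) = -730*(-88/(618 + 0) + 6) = -730*(-88/618 + 6) = -730*(-88*1/618 + 6) = -730*(-44/309 + 6) = -730*1810/309 = -1321300/309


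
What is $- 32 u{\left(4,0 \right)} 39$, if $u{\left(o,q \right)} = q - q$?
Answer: $0$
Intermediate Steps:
$u{\left(o,q \right)} = 0$
$- 32 u{\left(4,0 \right)} 39 = \left(-32\right) 0 \cdot 39 = 0 \cdot 39 = 0$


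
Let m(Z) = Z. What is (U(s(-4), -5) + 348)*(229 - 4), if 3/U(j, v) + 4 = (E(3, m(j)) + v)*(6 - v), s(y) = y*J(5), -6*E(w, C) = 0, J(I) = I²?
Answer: 4619025/59 ≈ 78289.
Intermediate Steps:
E(w, C) = 0 (E(w, C) = -⅙*0 = 0)
s(y) = 25*y (s(y) = y*5² = y*25 = 25*y)
U(j, v) = 3/(-4 + v*(6 - v)) (U(j, v) = 3/(-4 + (0 + v)*(6 - v)) = 3/(-4 + v*(6 - v)))
(U(s(-4), -5) + 348)*(229 - 4) = (-3/(4 + (-5)² - 6*(-5)) + 348)*(229 - 4) = (-3/(4 + 25 + 30) + 348)*225 = (-3/59 + 348)*225 = (20529/59)*225 = 4619025/59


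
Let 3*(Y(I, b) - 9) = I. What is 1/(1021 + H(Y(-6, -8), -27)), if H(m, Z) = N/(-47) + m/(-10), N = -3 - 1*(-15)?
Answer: 470/479421 ≈ 0.00098035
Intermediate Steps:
N = 12 (N = -3 + 15 = 12)
Y(I, b) = 9 + I/3
H(m, Z) = -12/47 - m/10 (H(m, Z) = 12/(-47) + m/(-10) = 12*(-1/47) + m*(-⅒) = -12/47 - m/10)
1/(1021 + H(Y(-6, -8), -27)) = 1/(1021 + (-12/47 - (9 + (⅓)*(-6))/10)) = 1/(1021 + (-12/47 - (9 - 2)/10)) = 1/(1021 + (-12/47 - ⅒*7)) = 1/(1021 + (-12/47 - 7/10)) = 1/(1021 - 449/470) = 1/(479421/470) = 470/479421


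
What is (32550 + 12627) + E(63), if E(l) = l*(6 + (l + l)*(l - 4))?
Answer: 513897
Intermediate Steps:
E(l) = l*(6 + 2*l*(-4 + l)) (E(l) = l*(6 + (2*l)*(-4 + l)) = l*(6 + 2*l*(-4 + l)))
(32550 + 12627) + E(63) = (32550 + 12627) + 2*63*(3 + 63² - 4*63) = 45177 + 2*63*(3 + 3969 - 252) = 45177 + 2*63*3720 = 45177 + 468720 = 513897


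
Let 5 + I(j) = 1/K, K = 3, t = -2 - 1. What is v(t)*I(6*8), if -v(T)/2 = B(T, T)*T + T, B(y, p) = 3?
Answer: -112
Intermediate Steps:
t = -3
v(T) = -8*T (v(T) = -2*(3*T + T) = -8*T)
I(j) = -14/3 (I(j) = -5 + 1/3 = -14/3)
v(t)*I(6*8) = -8*(-3)*(-14/3) = 24*(-14/3) = -112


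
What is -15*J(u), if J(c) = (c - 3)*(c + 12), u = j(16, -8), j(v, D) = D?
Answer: 660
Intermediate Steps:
u = -8
J(c) = (-3 + c)*(12 + c)
-15*J(u) = -15*(-36 + (-8)**2 + 9*(-8)) = -15*(-36 + 64 - 72) = -15*(-44) = 660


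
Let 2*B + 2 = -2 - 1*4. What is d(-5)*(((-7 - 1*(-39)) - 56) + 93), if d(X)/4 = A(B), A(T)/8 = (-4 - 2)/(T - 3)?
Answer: 13248/7 ≈ 1892.6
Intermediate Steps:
B = -4 (B = -1 + (-2 - 1*4)/2 = -1 + (-2 - 4)/2 = -1 + (1/2)*(-6) = -1 - 3 = -4)
A(T) = -48/(-3 + T) (A(T) = 8*((-4 - 2)/(T - 3)) = 8*(-6/(-3 + T)) = -48/(-3 + T))
d(X) = 192/7 (d(X) = 4*(-48/(-3 - 4)) = 4*(-48/(-7)) = 4*(-48*(-1/7)) = 4*(48/7) = 192/7)
d(-5)*(((-7 - 1*(-39)) - 56) + 93) = 192*(((-7 - 1*(-39)) - 56) + 93)/7 = 192*(((-7 + 39) - 56) + 93)/7 = 192*((32 - 56) + 93)/7 = 192*(-24 + 93)/7 = (192/7)*69 = 13248/7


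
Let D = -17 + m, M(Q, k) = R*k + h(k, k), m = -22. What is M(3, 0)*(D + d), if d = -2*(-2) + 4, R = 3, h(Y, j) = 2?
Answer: -62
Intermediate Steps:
M(Q, k) = 2 + 3*k (M(Q, k) = 3*k + 2 = 2 + 3*k)
d = 8 (d = 4 + 4 = 8)
D = -39 (D = -17 - 22 = -39)
M(3, 0)*(D + d) = (2 + 3*0)*(-39 + 8) = (2 + 0)*(-31) = 2*(-31) = -62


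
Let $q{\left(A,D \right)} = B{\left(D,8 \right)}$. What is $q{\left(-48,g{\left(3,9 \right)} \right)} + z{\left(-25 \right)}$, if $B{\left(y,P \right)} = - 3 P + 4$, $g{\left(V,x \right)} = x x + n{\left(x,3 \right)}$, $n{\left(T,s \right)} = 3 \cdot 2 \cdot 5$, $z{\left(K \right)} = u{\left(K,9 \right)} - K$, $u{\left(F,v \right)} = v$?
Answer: $14$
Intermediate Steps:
$z{\left(K \right)} = 9 - K$
$n{\left(T,s \right)} = 30$ ($n{\left(T,s \right)} = 6 \cdot 5 = 30$)
$g{\left(V,x \right)} = 30 + x^{2}$ ($g{\left(V,x \right)} = x x + 30 = x^{2} + 30 = 30 + x^{2}$)
$B{\left(y,P \right)} = 4 - 3 P$
$q{\left(A,D \right)} = -20$ ($q{\left(A,D \right)} = 4 - 24 = -20$)
$q{\left(-48,g{\left(3,9 \right)} \right)} + z{\left(-25 \right)} = -20 + \left(9 - -25\right) = -20 + \left(9 + 25\right) = -20 + 34 = 14$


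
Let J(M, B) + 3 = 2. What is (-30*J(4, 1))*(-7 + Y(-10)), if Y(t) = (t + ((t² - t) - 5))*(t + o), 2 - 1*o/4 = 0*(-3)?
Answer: -5910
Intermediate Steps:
o = 8 (o = 8 - 0*(-3) = 8 - 4*0 = 8 + 0 = 8)
J(M, B) = -1 (J(M, B) = -3 + 2 = -1)
Y(t) = (-5 + t²)*(8 + t) (Y(t) = (t + ((t² - t) - 5))*(t + 8) = (t + (-5 + t² - t))*(8 + t) = (-5 + t²)*(8 + t))
(-30*J(4, 1))*(-7 + Y(-10)) = (-30*(-1))*(-7 + (-40 + (-10)³ - 5*(-10) + 8*(-10)²)) = 30*(-7 + (-40 - 1000 + 50 + 8*100)) = 30*(-7 + (-40 - 1000 + 50 + 800)) = 30*(-7 - 190) = 30*(-197) = -5910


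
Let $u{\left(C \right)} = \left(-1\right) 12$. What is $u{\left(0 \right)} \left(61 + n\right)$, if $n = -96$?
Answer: $420$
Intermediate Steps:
$u{\left(C \right)} = -12$
$u{\left(0 \right)} \left(61 + n\right) = - 12 \left(61 - 96\right) = \left(-12\right) \left(-35\right) = 420$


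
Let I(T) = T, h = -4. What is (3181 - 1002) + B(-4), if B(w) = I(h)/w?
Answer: 2180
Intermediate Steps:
B(w) = -4/w
(3181 - 1002) + B(-4) = (3181 - 1002) - 4/(-4) = 2179 - 4*(-¼) = 2179 + 1 = 2180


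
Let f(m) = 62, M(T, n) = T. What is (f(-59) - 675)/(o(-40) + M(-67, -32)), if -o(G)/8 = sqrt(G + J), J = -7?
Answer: 41071/7497 - 4904*I*sqrt(47)/7497 ≈ 5.4783 - 4.4845*I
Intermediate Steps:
o(G) = -8*sqrt(-7 + G) (o(G) = -8*sqrt(G - 7) = -8*sqrt(-7 + G))
(f(-59) - 675)/(o(-40) + M(-67, -32)) = (62 - 675)/(-8*sqrt(-7 - 40) - 67) = -613/(-8*I*sqrt(47) - 67) = -613/(-67 - 8*I*sqrt(47))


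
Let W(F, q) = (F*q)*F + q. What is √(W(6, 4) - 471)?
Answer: I*√323 ≈ 17.972*I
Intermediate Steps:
W(F, q) = q + q*F² (W(F, q) = q*F² + q = q + q*F²)
√(W(6, 4) - 471) = √(4*(1 + 6²) - 471) = √(4*(1 + 36) - 471) = √(4*37 - 471) = √(148 - 471) = √(-323) = I*√323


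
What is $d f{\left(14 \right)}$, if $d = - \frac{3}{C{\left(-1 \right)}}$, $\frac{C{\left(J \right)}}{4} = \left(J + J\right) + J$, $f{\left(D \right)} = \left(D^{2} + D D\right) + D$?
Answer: $\frac{203}{2} \approx 101.5$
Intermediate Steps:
$f{\left(D \right)} = D + 2 D^{2}$ ($f{\left(D \right)} = \left(D^{2} + D^{2}\right) + D = 2 D^{2} + D = D + 2 D^{2}$)
$C{\left(J \right)} = 12 J$ ($C{\left(J \right)} = 4 \left(\left(J + J\right) + J\right) = 4 \left(2 J + J\right) = 4 \cdot 3 J = 12 J$)
$d = \frac{1}{4}$ ($d = - \frac{3}{12 \left(-1\right)} = - \frac{3}{-12} = \left(-3\right) \left(- \frac{1}{12}\right) = \frac{1}{4} \approx 0.25$)
$d f{\left(14 \right)} = \frac{14 \left(1 + 2 \cdot 14\right)}{4} = \frac{14 \left(1 + 28\right)}{4} = \frac{14 \cdot 29}{4} = \frac{1}{4} \cdot 406 = \frac{203}{2}$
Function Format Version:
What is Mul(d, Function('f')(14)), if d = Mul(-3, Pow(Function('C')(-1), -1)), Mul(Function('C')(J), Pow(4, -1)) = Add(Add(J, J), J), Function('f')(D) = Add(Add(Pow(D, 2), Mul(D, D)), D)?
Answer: Rational(203, 2) ≈ 101.50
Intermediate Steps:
Function('f')(D) = Add(D, Mul(2, Pow(D, 2))) (Function('f')(D) = Add(Add(Pow(D, 2), Pow(D, 2)), D) = Add(Mul(2, Pow(D, 2)), D) = Add(D, Mul(2, Pow(D, 2))))
Function('C')(J) = Mul(12, J) (Function('C')(J) = Mul(4, Add(Add(J, J), J)) = Mul(4, Add(Mul(2, J), J)) = Mul(4, Mul(3, J)) = Mul(12, J))
d = Rational(1, 4) (d = Mul(-3, Pow(Mul(12, -1), -1)) = Mul(-3, Pow(-12, -1)) = Mul(-3, Rational(-1, 12)) = Rational(1, 4) ≈ 0.25000)
Mul(d, Function('f')(14)) = Mul(Rational(1, 4), Mul(14, Add(1, Mul(2, 14)))) = Mul(Rational(1, 4), Mul(14, Add(1, 28))) = Mul(Rational(1, 4), Mul(14, 29)) = Mul(Rational(1, 4), 406) = Rational(203, 2)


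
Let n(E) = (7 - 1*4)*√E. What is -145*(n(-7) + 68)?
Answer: -9860 - 435*I*√7 ≈ -9860.0 - 1150.9*I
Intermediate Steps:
n(E) = 3*√E (n(E) = (7 - 4)*√E = 3*√E)
-145*(n(-7) + 68) = -145*(3*√(-7) + 68) = -145*(3*(I*√7) + 68) = -145*(3*I*√7 + 68) = -145*(68 + 3*I*√7) = -9860 - 435*I*√7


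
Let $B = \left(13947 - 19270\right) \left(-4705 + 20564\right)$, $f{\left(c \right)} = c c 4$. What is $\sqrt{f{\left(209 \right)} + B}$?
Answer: $i \sqrt{84242733} \approx 9178.4 i$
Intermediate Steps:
$f{\left(c \right)} = 4 c^{2}$ ($f{\left(c \right)} = c^{2} \cdot 4 = 4 c^{2}$)
$B = -84417457$ ($B = \left(-5323\right) 15859 = -84417457$)
$\sqrt{f{\left(209 \right)} + B} = \sqrt{4 \cdot 209^{2} - 84417457} = \sqrt{4 \cdot 43681 - 84417457} = \sqrt{174724 - 84417457} = \sqrt{-84242733} = i \sqrt{84242733}$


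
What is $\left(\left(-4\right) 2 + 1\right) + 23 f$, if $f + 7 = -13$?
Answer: $-467$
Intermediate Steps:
$f = -20$ ($f = -7 - 13 = -20$)
$\left(\left(-4\right) 2 + 1\right) + 23 f = \left(\left(-4\right) 2 + 1\right) + 23 \left(-20\right) = \left(-8 + 1\right) - 460 = -7 - 460 = -467$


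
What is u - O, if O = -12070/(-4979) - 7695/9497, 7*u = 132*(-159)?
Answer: -992963603939/330998941 ≈ -2999.9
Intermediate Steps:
u = -20988/7 (u = (132*(-159))/7 = (1/7)*(-20988) = -20988/7 ≈ -2998.3)
O = 76315385/47285563 (O = -12070*(-1/4979) - 7695*1/9497 = 12070/4979 - 7695/9497 = 76315385/47285563 ≈ 1.6139)
u - O = -20988/7 - 1*76315385/47285563 = -20988/7 - 76315385/47285563 = -992963603939/330998941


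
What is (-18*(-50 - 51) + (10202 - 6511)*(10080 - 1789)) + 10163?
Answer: 30614062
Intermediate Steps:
(-18*(-50 - 51) + (10202 - 6511)*(10080 - 1789)) + 10163 = (-18*(-101) + 3691*8291) + 10163 = (1818 + 30602081) + 10163 = 30603899 + 10163 = 30614062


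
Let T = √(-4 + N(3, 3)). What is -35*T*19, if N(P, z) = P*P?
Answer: -665*√5 ≈ -1487.0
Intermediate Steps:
N(P, z) = P²
T = √5 (T = √(-4 + 3²) = √(-4 + 9) = √5 ≈ 2.2361)
-35*T*19 = -35*√5*19 = -665*√5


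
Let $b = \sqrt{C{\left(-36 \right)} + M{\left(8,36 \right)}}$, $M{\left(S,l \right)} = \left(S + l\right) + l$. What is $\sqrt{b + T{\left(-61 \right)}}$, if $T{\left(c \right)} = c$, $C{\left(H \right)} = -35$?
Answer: $\sqrt{-61 + 3 \sqrt{5}} \approx 7.3683 i$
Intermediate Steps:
$M{\left(S,l \right)} = S + 2 l$
$b = 3 \sqrt{5}$ ($b = \sqrt{-35 + \left(8 + 2 \cdot 36\right)} = \sqrt{-35 + \left(8 + 72\right)} = \sqrt{-35 + 80} = \sqrt{45} = 3 \sqrt{5} \approx 6.7082$)
$\sqrt{b + T{\left(-61 \right)}} = \sqrt{3 \sqrt{5} - 61} = \sqrt{-61 + 3 \sqrt{5}}$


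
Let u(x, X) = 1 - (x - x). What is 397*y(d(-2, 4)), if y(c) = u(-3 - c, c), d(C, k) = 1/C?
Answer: 397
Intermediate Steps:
u(x, X) = 1 (u(x, X) = 1 - 1*0 = 1 + 0 = 1)
y(c) = 1
397*y(d(-2, 4)) = 397*1 = 397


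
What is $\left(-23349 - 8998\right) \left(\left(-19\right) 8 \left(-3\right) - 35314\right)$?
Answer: $1127551726$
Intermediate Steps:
$\left(-23349 - 8998\right) \left(\left(-19\right) 8 \left(-3\right) - 35314\right) = - 32347 \left(\left(-152\right) \left(-3\right) - 35314\right) = - 32347 \left(456 - 35314\right) = \left(-32347\right) \left(-34858\right) = 1127551726$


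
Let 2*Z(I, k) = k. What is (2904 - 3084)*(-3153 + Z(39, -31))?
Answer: 570330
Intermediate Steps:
Z(I, k) = k/2
(2904 - 3084)*(-3153 + Z(39, -31)) = (2904 - 3084)*(-3153 + (½)*(-31)) = -180*(-3153 - 31/2) = -180*(-6337/2) = 570330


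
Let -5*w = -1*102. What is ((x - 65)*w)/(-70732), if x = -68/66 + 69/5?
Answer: 73253/4862825 ≈ 0.015064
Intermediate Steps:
w = 102/5 (w = -(-1)*102/5 = -⅕*(-102) = 102/5 ≈ 20.400)
x = 2107/165 (x = -68*1/66 + 69*(⅕) = -34/33 + 69/5 = 2107/165 ≈ 12.770)
((x - 65)*w)/(-70732) = ((2107/165 - 65)*(102/5))/(-70732) = -8618/165*102/5*(-1/70732) = -293012/275*(-1/70732) = 73253/4862825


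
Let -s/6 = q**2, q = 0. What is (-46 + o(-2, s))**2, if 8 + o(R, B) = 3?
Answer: 2601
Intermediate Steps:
s = 0 (s = -6*0**2 = -6*0 = 0)
o(R, B) = -5 (o(R, B) = -8 + 3 = -5)
(-46 + o(-2, s))**2 = (-46 - 5)**2 = (-51)**2 = 2601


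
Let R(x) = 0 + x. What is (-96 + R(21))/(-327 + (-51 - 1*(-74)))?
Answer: 75/304 ≈ 0.24671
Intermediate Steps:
R(x) = x
(-96 + R(21))/(-327 + (-51 - 1*(-74))) = (-96 + 21)/(-327 + (-51 - 1*(-74))) = -75/(-327 + (-51 + 74)) = -75/(-327 + 23) = -75/(-304) = -75*(-1/304) = 75/304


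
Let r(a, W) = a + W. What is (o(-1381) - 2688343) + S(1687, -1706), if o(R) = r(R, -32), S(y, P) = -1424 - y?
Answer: -2692867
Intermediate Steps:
r(a, W) = W + a
o(R) = -32 + R
(o(-1381) - 2688343) + S(1687, -1706) = ((-32 - 1381) - 2688343) + (-1424 - 1*1687) = (-1413 - 2688343) + (-1424 - 1687) = -2689756 - 3111 = -2692867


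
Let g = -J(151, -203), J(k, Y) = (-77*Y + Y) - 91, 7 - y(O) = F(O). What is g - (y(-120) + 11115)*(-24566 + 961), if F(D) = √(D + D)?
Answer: 262519473 - 94420*I*√15 ≈ 2.6252e+8 - 3.6569e+5*I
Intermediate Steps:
F(D) = √2*√D (F(D) = √(2*D) = √2*√D)
y(O) = 7 - √2*√O
J(k, Y) = -91 - 76*Y (J(k, Y) = -76*Y - 91 = -91 - 76*Y)
g = -15337 (g = -(-91 - 76*(-203)) = -(-91 + 15428) = -1*15337 = -15337)
g - (y(-120) + 11115)*(-24566 + 961) = -15337 - ((7 - √2*√(-120)) + 11115)*(-24566 + 961) = -15337 - ((7 - √2*2*I*√30) + 11115)*(-23605) = -15337 - ((7 - 4*I*√15) + 11115)*(-23605) = -15337 - (11122 - 4*I*√15)*(-23605) = -15337 - (-262534810 + 94420*I*√15) = -15337 + (262534810 - 94420*I*√15) = 262519473 - 94420*I*√15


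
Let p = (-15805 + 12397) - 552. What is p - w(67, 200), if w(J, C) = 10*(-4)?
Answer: -3920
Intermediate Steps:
w(J, C) = -40
p = -3960 (p = -3408 - 552 = -3960)
p - w(67, 200) = -3960 - 1*(-40) = -3960 + 40 = -3920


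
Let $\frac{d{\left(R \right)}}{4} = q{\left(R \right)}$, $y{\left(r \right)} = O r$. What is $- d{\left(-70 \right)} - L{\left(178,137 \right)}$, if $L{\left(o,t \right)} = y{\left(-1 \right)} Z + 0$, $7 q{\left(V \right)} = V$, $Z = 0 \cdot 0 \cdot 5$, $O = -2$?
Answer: $40$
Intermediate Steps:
$Z = 0$ ($Z = 0 \cdot 5 = 0$)
$y{\left(r \right)} = - 2 r$
$q{\left(V \right)} = \frac{V}{7}$
$d{\left(R \right)} = \frac{4 R}{7}$ ($d{\left(R \right)} = 4 \frac{R}{7} = \frac{4 R}{7}$)
$L{\left(o,t \right)} = 0$ ($L{\left(o,t \right)} = \left(-2\right) \left(-1\right) 0 + 0 = 2 \cdot 0 + 0 = 0 + 0 = 0$)
$- d{\left(-70 \right)} - L{\left(178,137 \right)} = - \frac{4 \left(-70\right)}{7} - 0 = \left(-1\right) \left(-40\right) + 0 = 40 + 0 = 40$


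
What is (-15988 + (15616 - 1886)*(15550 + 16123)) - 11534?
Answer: 434842768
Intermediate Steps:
(-15988 + (15616 - 1886)*(15550 + 16123)) - 11534 = (-15988 + 13730*31673) - 11534 = (-15988 + 434870290) - 11534 = 434854302 - 11534 = 434842768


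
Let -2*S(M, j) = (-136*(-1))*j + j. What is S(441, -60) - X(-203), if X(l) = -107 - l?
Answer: 4014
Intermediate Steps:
S(M, j) = -137*j/2 (S(M, j) = -((-136*(-1))*j + j)/2 = -(136*j + j)/2 = -137*j/2)
S(441, -60) - X(-203) = -137/2*(-60) - (-107 - 1*(-203)) = 4110 - (-107 + 203) = 4110 - 1*96 = 4110 - 96 = 4014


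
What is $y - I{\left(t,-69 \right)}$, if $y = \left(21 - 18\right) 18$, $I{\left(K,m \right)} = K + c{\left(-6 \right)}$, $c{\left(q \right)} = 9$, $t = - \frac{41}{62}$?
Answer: $\frac{2831}{62} \approx 45.661$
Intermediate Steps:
$t = - \frac{41}{62}$ ($t = \left(-41\right) \frac{1}{62} = - \frac{41}{62} \approx -0.66129$)
$I{\left(K,m \right)} = 9 + K$ ($I{\left(K,m \right)} = K + 9 = 9 + K$)
$y = 54$ ($y = 3 \cdot 18 = 54$)
$y - I{\left(t,-69 \right)} = 54 - \left(9 - \frac{41}{62}\right) = 54 - \frac{517}{62} = \frac{2831}{62}$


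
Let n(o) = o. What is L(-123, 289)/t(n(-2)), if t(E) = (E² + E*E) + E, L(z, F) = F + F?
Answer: 289/3 ≈ 96.333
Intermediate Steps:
L(z, F) = 2*F
t(E) = E + 2*E² (t(E) = (E² + E²) + E = 2*E² + E = E + 2*E²)
L(-123, 289)/t(n(-2)) = (2*289)/((-2*(1 + 2*(-2)))) = 578/((-2*(1 - 4))) = 578/((-2*(-3))) = 578/6 = 578*(⅙) = 289/3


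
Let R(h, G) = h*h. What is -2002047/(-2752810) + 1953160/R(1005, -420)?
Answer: 295951836031/111216276810 ≈ 2.6610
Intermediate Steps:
R(h, G) = h**2
-2002047/(-2752810) + 1953160/R(1005, -420) = -2002047/(-2752810) + 1953160/(1005**2) = -2002047*(-1/2752810) + 1953160/1010025 = 2002047/2752810 + 1953160*(1/1010025) = 2002047/2752810 + 390632/202005 = 295951836031/111216276810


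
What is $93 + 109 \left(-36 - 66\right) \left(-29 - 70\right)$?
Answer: $1100775$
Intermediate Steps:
$93 + 109 \left(-36 - 66\right) \left(-29 - 70\right) = 93 + 109 \left(\left(-102\right) \left(-99\right)\right) = 93 + 109 \cdot 10098 = 93 + 1100682 = 1100775$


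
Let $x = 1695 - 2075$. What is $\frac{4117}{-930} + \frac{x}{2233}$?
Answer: $- \frac{9546661}{2076690} \approx -4.5971$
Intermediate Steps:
$x = -380$
$\frac{4117}{-930} + \frac{x}{2233} = \frac{4117}{-930} - \frac{380}{2233} = 4117 \left(- \frac{1}{930}\right) - \frac{380}{2233} = - \frac{4117}{930} - \frac{380}{2233} = - \frac{9546661}{2076690}$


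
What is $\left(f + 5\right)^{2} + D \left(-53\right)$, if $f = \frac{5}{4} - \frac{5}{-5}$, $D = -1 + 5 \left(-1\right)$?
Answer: $\frac{5929}{16} \approx 370.56$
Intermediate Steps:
$D = -6$ ($D = -1 - 5 = -6$)
$f = \frac{9}{4}$ ($f = 5 \cdot \frac{1}{4} - -1 = \frac{5}{4} + 1 = \frac{9}{4} \approx 2.25$)
$\left(f + 5\right)^{2} + D \left(-53\right) = \left(\frac{9}{4} + 5\right)^{2} - -318 = \left(\frac{29}{4}\right)^{2} + 318 = \frac{841}{16} + 318 = \frac{5929}{16}$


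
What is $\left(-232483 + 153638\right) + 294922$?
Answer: $216077$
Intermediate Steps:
$\left(-232483 + 153638\right) + 294922 = -78845 + 294922 = 216077$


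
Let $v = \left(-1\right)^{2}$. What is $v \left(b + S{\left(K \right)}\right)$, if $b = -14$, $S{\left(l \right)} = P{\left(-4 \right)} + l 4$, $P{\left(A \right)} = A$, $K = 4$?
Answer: $-2$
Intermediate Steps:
$S{\left(l \right)} = -4 + 4 l$ ($S{\left(l \right)} = -4 + l 4 = -4 + 4 l$)
$v = 1$
$v \left(b + S{\left(K \right)}\right) = 1 \left(-14 + \left(-4 + 4 \cdot 4\right)\right) = 1 \left(-14 + \left(-4 + 16\right)\right) = 1 \left(-14 + 12\right) = 1 \left(-2\right) = -2$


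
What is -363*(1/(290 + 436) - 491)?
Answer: 356465/2 ≈ 1.7823e+5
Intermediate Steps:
-363*(1/(290 + 436) - 491) = -363*(1/726 - 491) = -363*(-356465/726) = 356465/2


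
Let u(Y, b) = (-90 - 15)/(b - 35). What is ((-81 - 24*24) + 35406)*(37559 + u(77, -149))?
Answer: 240148983789/184 ≈ 1.3052e+9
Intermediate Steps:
u(Y, b) = -105/(-35 + b)
((-81 - 24*24) + 35406)*(37559 + u(77, -149)) = ((-81 - 24*24) + 35406)*(37559 - 105/(-35 - 149)) = ((-81 - 576) + 35406)*(37559 - 105/(-184)) = (-657 + 35406)*(37559 - 105*(-1/184)) = 34749*(37559 + 105/184) = 34749*(6910961/184) = 240148983789/184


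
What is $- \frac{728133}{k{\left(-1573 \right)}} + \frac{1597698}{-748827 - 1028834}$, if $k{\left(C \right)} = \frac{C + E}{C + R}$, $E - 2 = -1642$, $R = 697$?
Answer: $- \frac{17998038719674}{90660711} \approx -1.9852 \cdot 10^{5}$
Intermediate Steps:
$E = -1640$ ($E = 2 - 1642 = -1640$)
$k{\left(C \right)} = \frac{-1640 + C}{697 + C}$ ($k{\left(C \right)} = \frac{C - 1640}{C + 697} = \frac{-1640 + C}{697 + C}$)
$- \frac{728133}{k{\left(-1573 \right)}} + \frac{1597698}{-748827 - 1028834} = - \frac{728133}{\frac{1}{697 - 1573} \left(-1640 - 1573\right)} + \frac{1597698}{-748827 - 1028834} = - \frac{728133}{\frac{1}{-876} \left(-3213\right)} + \frac{1597698}{-1777661} = - \frac{728133}{\left(- \frac{1}{876}\right) \left(-3213\right)} + 1597698 \left(- \frac{1}{1777661}\right) = - \frac{728133}{\frac{1071}{292}} - \frac{1597698}{1777661} = \left(-728133\right) \frac{292}{1071} - \frac{1597698}{1777661} = - \frac{10124516}{51} - \frac{1597698}{1777661} = - \frac{17998038719674}{90660711}$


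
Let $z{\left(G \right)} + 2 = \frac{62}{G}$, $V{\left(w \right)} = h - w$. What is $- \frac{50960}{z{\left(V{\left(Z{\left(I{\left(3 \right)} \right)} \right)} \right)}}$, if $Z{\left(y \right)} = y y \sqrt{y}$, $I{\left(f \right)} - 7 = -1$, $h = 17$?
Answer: $\frac{10209836}{379} - \frac{1421784 \sqrt{6}}{379} \approx 17750.0$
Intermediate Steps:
$I{\left(f \right)} = 6$ ($I{\left(f \right)} = 7 - 1 = 6$)
$Z{\left(y \right)} = y^{\frac{5}{2}}$ ($Z{\left(y \right)} = y^{2} \sqrt{y} = y^{\frac{5}{2}}$)
$V{\left(w \right)} = 17 - w$
$z{\left(G \right)} = -2 + \frac{62}{G}$
$- \frac{50960}{z{\left(V{\left(Z{\left(I{\left(3 \right)} \right)} \right)} \right)}} = - \frac{50960}{-2 + \frac{62}{17 - 6^{\frac{5}{2}}}} = - \frac{50960}{-2 + \frac{62}{17 - 36 \sqrt{6}}}$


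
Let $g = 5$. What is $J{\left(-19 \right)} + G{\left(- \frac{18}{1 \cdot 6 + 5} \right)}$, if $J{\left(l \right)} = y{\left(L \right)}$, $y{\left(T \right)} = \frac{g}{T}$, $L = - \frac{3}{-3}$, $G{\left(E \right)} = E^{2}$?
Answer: $\frac{929}{121} \approx 7.6777$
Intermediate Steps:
$L = 1$ ($L = \left(-3\right) \left(- \frac{1}{3}\right) = 1$)
$y{\left(T \right)} = \frac{5}{T}$
$J{\left(l \right)} = 5$ ($J{\left(l \right)} = \frac{5}{1} = 5 \cdot 1 = 5$)
$J{\left(-19 \right)} + G{\left(- \frac{18}{1 \cdot 6 + 5} \right)} = 5 + \left(- \frac{18}{1 \cdot 6 + 5}\right)^{2} = 5 + \left(- \frac{18}{6 + 5}\right)^{2} = 5 + \left(- \frac{18}{11}\right)^{2} = 5 + \frac{324}{121} = \frac{929}{121}$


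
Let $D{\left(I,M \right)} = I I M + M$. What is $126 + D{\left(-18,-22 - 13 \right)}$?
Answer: $-11249$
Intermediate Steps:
$D{\left(I,M \right)} = M + M I^{2}$ ($D{\left(I,M \right)} = I^{2} M + M = M I^{2} + M = M + M I^{2}$)
$126 + D{\left(-18,-22 - 13 \right)} = 126 + \left(-22 - 13\right) \left(1 + \left(-18\right)^{2}\right) = 126 + \left(-22 - 13\right) \left(1 + 324\right) = 126 - 11375 = -11249$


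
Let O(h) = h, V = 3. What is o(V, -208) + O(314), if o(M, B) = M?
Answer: 317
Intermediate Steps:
o(V, -208) + O(314) = 3 + 314 = 317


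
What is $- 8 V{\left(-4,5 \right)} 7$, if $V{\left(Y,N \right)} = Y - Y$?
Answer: $0$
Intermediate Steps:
$V{\left(Y,N \right)} = 0$
$- 8 V{\left(-4,5 \right)} 7 = \left(-8\right) 0 \cdot 7 = 0 \cdot 7 = 0$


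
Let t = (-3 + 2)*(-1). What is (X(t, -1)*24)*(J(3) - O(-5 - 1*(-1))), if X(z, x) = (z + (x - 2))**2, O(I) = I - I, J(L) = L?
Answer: 288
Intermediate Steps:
t = 1 (t = -1*(-1) = 1)
O(I) = 0
X(z, x) = (-2 + x + z)**2 (X(z, x) = (z + (-2 + x))**2 = (-2 + x + z)**2)
(X(t, -1)*24)*(J(3) - O(-5 - 1*(-1))) = ((-2 - 1 + 1)**2*24)*(3 - 1*0) = ((-2)**2*24)*(3 + 0) = (4*24)*3 = 96*3 = 288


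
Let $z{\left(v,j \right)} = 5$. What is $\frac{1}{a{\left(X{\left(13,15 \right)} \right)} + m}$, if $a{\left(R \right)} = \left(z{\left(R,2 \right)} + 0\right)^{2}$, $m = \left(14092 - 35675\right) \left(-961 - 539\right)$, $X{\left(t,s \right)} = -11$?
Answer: $\frac{1}{32374525} \approx 3.0888 \cdot 10^{-8}$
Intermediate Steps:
$m = 32374500$ ($m = \left(-21583\right) \left(-1500\right) = 32374500$)
$a{\left(R \right)} = 25$ ($a{\left(R \right)} = \left(5 + 0\right)^{2} = 5^{2} = 25$)
$\frac{1}{a{\left(X{\left(13,15 \right)} \right)} + m} = \frac{1}{25 + 32374500} = \frac{1}{32374525}$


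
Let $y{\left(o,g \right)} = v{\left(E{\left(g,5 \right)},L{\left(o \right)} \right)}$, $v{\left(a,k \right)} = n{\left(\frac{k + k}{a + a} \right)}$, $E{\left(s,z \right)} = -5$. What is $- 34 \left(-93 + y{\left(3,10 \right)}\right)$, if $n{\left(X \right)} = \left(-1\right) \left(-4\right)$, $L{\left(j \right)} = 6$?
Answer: $3026$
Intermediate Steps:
$n{\left(X \right)} = 4$
$v{\left(a,k \right)} = 4$
$y{\left(o,g \right)} = 4$
$- 34 \left(-93 + y{\left(3,10 \right)}\right) = - 34 \left(-93 + 4\right) = \left(-34\right) \left(-89\right) = 3026$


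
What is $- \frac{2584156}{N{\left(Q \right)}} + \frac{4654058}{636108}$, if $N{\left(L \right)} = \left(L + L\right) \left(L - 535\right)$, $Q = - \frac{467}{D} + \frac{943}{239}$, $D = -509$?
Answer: $\frac{171400758728789407217}{337077877394269000} \approx 508.49$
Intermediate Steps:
$Q = \frac{591600}{121651}$ ($Q = - \frac{467}{-509} + \frac{943}{239} = \left(-467\right) \left(- \frac{1}{509}\right) + 943 \cdot \frac{1}{239} = \frac{467}{509} + \frac{943}{239} = \frac{591600}{121651} \approx 4.8631$)
$N{\left(L \right)} = 2 L \left(-535 + L\right)$
$- \frac{2584156}{N{\left(Q \right)}} + \frac{4654058}{636108} = - \frac{2584156}{2 \cdot \frac{591600}{121651} \left(-535 + \frac{591600}{121651}\right)} + \frac{4654058}{636108} = - \frac{2584156}{2 \cdot \frac{591600}{121651} \left(- \frac{64491685}{121651}\right)} + 4654058 \cdot \frac{1}{636108} = - \frac{2584156}{- \frac{76306561692000}{14798965801}} + \frac{2327029}{318054} = \left(-2584156\right) \left(- \frac{14798965801}{76306561692000}\right) + \frac{2327029}{318054} = \frac{9560709067112239}{19076640423000} + \frac{2327029}{318054} = \frac{171400758728789407217}{337077877394269000}$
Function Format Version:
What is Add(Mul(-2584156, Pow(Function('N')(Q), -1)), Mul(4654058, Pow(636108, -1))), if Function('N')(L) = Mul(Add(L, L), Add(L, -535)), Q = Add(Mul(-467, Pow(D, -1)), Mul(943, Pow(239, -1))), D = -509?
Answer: Rational(171400758728789407217, 337077877394269000) ≈ 508.49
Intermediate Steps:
Q = Rational(591600, 121651) (Q = Add(Mul(-467, Pow(-509, -1)), Mul(943, Pow(239, -1))) = Add(Mul(-467, Rational(-1, 509)), Mul(943, Rational(1, 239))) = Add(Rational(467, 509), Rational(943, 239)) = Rational(591600, 121651) ≈ 4.8631)
Function('N')(L) = Mul(2, L, Add(-535, L)) (Function('N')(L) = Mul(Mul(2, L), Add(-535, L)) = Mul(2, L, Add(-535, L)))
Add(Mul(-2584156, Pow(Function('N')(Q), -1)), Mul(4654058, Pow(636108, -1))) = Add(Mul(-2584156, Pow(Mul(2, Rational(591600, 121651), Add(-535, Rational(591600, 121651))), -1)), Mul(4654058, Pow(636108, -1))) = Add(Mul(-2584156, Pow(Mul(2, Rational(591600, 121651), Rational(-64491685, 121651)), -1)), Mul(4654058, Rational(1, 636108))) = Add(Mul(-2584156, Pow(Rational(-76306561692000, 14798965801), -1)), Rational(2327029, 318054)) = Add(Mul(-2584156, Rational(-14798965801, 76306561692000)), Rational(2327029, 318054)) = Add(Rational(9560709067112239, 19076640423000), Rational(2327029, 318054)) = Rational(171400758728789407217, 337077877394269000)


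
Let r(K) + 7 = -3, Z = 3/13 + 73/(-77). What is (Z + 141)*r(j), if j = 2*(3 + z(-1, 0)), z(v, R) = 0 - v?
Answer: -1404230/1001 ≈ -1402.8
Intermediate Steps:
z(v, R) = -v
j = 8 (j = 2*(3 - 1*(-1)) = 2*(3 + 1) = 2*4 = 8)
Z = -718/1001 (Z = 3*(1/13) + 73*(-1/77) = 3/13 - 73/77 = -718/1001 ≈ -0.71728)
r(K) = -10 (r(K) = -7 - 3 = -10)
(Z + 141)*r(j) = (-718/1001 + 141)*(-10) = (140423/1001)*(-10) = -1404230/1001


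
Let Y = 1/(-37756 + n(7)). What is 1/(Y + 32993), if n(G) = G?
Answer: 37749/1245452756 ≈ 3.0309e-5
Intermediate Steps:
Y = -1/37749 (Y = 1/(-37756 + 7) = 1/(-37749) = -1/37749 ≈ -2.6491e-5)
1/(Y + 32993) = 1/(-1/37749 + 32993) = 1/(1245452756/37749) = 37749/1245452756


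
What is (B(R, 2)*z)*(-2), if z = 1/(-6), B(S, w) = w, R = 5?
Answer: 2/3 ≈ 0.66667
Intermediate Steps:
z = -1/6 ≈ -0.16667
(B(R, 2)*z)*(-2) = (2*(-1/6))*(-2) = -1/3*(-2) = 2/3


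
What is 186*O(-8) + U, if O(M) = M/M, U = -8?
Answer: 178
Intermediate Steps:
O(M) = 1
186*O(-8) + U = 186*1 - 8 = 186 - 8 = 178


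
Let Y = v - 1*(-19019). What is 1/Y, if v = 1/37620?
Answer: 37620/715494781 ≈ 5.2579e-5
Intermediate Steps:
v = 1/37620 ≈ 2.6582e-5
Y = 715494781/37620 (Y = 1/37620 - 1*(-19019) = 1/37620 + 19019 = 715494781/37620 ≈ 19019.)
1/Y = 1/(715494781/37620) = 37620/715494781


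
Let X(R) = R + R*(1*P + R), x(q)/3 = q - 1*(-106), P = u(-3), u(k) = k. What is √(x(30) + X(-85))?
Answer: 51*√3 ≈ 88.335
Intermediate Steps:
P = -3
x(q) = 318 + 3*q (x(q) = 3*(q - 1*(-106)) = 3*(q + 106) = 3*(106 + q) = 318 + 3*q)
X(R) = R + R*(-3 + R) (X(R) = R + R*(1*(-3) + R) = R + R*(-3 + R))
√(x(30) + X(-85)) = √((318 + 3*30) - 85*(-2 - 85)) = √((318 + 90) - 85*(-87)) = √(408 + 7395) = √7803 = 51*√3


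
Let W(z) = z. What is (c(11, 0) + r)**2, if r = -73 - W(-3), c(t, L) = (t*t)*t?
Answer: 1590121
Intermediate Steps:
c(t, L) = t**3 (c(t, L) = t**2*t = t**3)
r = -70 (r = -73 - 1*(-3) = -73 + 3 = -70)
(c(11, 0) + r)**2 = (11**3 - 70)**2 = (1331 - 70)**2 = 1261**2 = 1590121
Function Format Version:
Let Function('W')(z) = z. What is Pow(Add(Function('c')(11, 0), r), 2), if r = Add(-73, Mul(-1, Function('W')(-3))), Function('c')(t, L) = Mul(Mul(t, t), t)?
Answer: 1590121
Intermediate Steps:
Function('c')(t, L) = Pow(t, 3) (Function('c')(t, L) = Mul(Pow(t, 2), t) = Pow(t, 3))
r = -70 (r = Add(-73, Mul(-1, -3)) = Add(-73, 3) = -70)
Pow(Add(Function('c')(11, 0), r), 2) = Pow(Add(Pow(11, 3), -70), 2) = Pow(Add(1331, -70), 2) = Pow(1261, 2) = 1590121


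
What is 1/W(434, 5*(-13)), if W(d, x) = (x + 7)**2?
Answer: 1/3364 ≈ 0.00029727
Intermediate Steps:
W(d, x) = (7 + x)**2
1/W(434, 5*(-13)) = 1/((7 + 5*(-13))**2) = 1/((7 - 65)**2) = 1/((-58)**2) = 1/3364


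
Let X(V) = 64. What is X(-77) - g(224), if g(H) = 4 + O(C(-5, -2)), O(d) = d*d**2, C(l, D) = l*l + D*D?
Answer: -24329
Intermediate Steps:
C(l, D) = D**2 + l**2 (C(l, D) = l**2 + D**2 = D**2 + l**2)
O(d) = d**3
g(H) = 24393 (g(H) = 4 + ((-2)**2 + (-5)**2)**3 = 4 + (4 + 25)**3 = 4 + 29**3 = 4 + 24389 = 24393)
X(-77) - g(224) = 64 - 1*24393 = 64 - 24393 = -24329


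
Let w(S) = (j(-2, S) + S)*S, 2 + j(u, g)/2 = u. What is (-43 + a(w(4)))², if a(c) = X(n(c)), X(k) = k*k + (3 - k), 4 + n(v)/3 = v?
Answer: 13104400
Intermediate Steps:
j(u, g) = -4 + 2*u
n(v) = -12 + 3*v
X(k) = 3 + k² - k (X(k) = k² + (3 - k) = 3 + k² - k)
w(S) = S*(-8 + S) (w(S) = ((-4 + 2*(-2)) + S)*S = ((-4 - 4) + S)*S = (-8 + S)*S = S*(-8 + S))
a(c) = 15 + (-12 + 3*c)² - 3*c (a(c) = 3 + (-12 + 3*c)² - (-12 + 3*c) = 3 + (-12 + 3*c)² + (12 - 3*c) = 15 + (-12 + 3*c)² - 3*c)
(-43 + a(w(4)))² = (-43 + (159 - 300*(-8 + 4) + 9*(4*(-8 + 4))²))² = (-43 + (159 - 300*(-4) + 9*(4*(-4))²))² = (-43 + (159 - 75*(-16) + 9*(-16)²))² = (-43 + (159 + 1200 + 9*256))² = (-43 + (159 + 1200 + 2304))² = (-43 + 3663)² = 3620² = 13104400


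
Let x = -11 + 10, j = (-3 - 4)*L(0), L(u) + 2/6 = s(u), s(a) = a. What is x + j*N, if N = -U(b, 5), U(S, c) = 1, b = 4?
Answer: -10/3 ≈ -3.3333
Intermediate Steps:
L(u) = -⅓ + u
j = 7/3 (j = (-3 - 4)*(-⅓ + 0) = -7*(-⅓) = 7/3 ≈ 2.3333)
x = -1
N = -1 (N = -1*1 = -1)
x + j*N = -1 + (7/3)*(-1) = -1 - 7/3 = -10/3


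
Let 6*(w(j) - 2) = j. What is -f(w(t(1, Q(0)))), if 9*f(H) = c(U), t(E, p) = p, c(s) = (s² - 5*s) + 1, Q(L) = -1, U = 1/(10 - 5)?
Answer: -1/225 ≈ -0.0044444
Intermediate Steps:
U = ⅕ (U = 1/5 = ⅕ ≈ 0.20000)
c(s) = 1 + s² - 5*s
w(j) = 2 + j/6
f(H) = 1/225 (f(H) = (1 + (⅕)² - 5*⅕)/9 = (1 + 1/25 - 1)/9 = (⅑)*(1/25) = 1/225)
-f(w(t(1, Q(0)))) = -1*1/225 = -1/225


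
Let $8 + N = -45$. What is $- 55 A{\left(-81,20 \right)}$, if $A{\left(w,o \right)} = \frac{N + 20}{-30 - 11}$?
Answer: $- \frac{1815}{41} \approx -44.268$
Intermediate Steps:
$N = -53$ ($N = -8 - 45 = -53$)
$A{\left(w,o \right)} = \frac{33}{41}$ ($A{\left(w,o \right)} = \frac{-53 + 20}{-30 - 11} = - \frac{33}{-41} = \left(-33\right) \left(- \frac{1}{41}\right) = \frac{33}{41}$)
$- 55 A{\left(-81,20 \right)} = \left(-55\right) \frac{33}{41} = - \frac{1815}{41}$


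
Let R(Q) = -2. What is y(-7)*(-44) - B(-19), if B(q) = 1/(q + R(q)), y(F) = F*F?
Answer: -45275/21 ≈ -2156.0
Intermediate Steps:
y(F) = F²
B(q) = 1/(-2 + q) (B(q) = 1/(q - 2) = 1/(-2 + q))
y(-7)*(-44) - B(-19) = (-7)²*(-44) - 1/(-2 - 19) = 49*(-44) - 1/(-21) = -2156 - 1*(-1/21) = -2156 + 1/21 = -45275/21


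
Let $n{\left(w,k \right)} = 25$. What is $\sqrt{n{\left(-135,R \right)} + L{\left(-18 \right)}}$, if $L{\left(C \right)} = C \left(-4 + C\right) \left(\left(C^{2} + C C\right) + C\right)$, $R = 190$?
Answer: $\sqrt{249505} \approx 499.5$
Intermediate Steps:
$L{\left(C \right)} = C \left(-4 + C\right) \left(C + 2 C^{2}\right)$ ($L{\left(C \right)} = C \left(-4 + C\right) \left(\left(C^{2} + C^{2}\right) + C\right) = C \left(-4 + C\right) \left(2 C^{2} + C\right) = C \left(-4 + C\right) \left(C + 2 C^{2}\right)$)
$\sqrt{n{\left(-135,R \right)} + L{\left(-18 \right)}} = \sqrt{25 + \left(-18\right)^{2} \left(-4 - -126 + 2 \left(-18\right)^{2}\right)} = \sqrt{25 + 324 \left(-4 + 126 + 2 \cdot 324\right)} = \sqrt{25 + 324 \left(-4 + 126 + 648\right)} = \sqrt{25 + 324 \cdot 770} = \sqrt{25 + 249480} = \sqrt{249505}$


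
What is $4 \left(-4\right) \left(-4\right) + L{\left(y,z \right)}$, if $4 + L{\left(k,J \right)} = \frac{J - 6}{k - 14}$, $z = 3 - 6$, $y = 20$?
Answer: $\frac{117}{2} \approx 58.5$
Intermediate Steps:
$z = -3$ ($z = 3 - 6 = -3$)
$L{\left(k,J \right)} = -4 + \frac{-6 + J}{-14 + k}$ ($L{\left(k,J \right)} = -4 + \frac{J - 6}{k - 14} = -4 + \frac{-6 + J}{-14 + k}$)
$4 \left(-4\right) \left(-4\right) + L{\left(y,z \right)} = 4 \left(-4\right) \left(-4\right) + \frac{50 - 3 - 80}{-14 + 20} = \left(-16\right) \left(-4\right) + \frac{50 - 3 - 80}{6} = 64 + \frac{1}{6} \left(-33\right) = 64 - \frac{11}{2} = \frac{117}{2}$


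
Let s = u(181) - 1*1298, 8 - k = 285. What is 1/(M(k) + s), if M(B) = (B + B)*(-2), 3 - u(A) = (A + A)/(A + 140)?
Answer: -321/60389 ≈ -0.0053155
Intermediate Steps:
u(A) = 3 - 2*A/(140 + A) (u(A) = 3 - (A + A)/(A + 140) = 3 - 2*A/(140 + A))
k = -277 (k = 8 - 1*285 = 8 - 285 = -277)
M(B) = -4*B (M(B) = (2*B)*(-2) = -4*B)
s = -416057/321 (s = (420 + 181)/(140 + 181) - 1*1298 = 601/321 - 1298 = -416057/321 ≈ -1296.1)
1/(M(k) + s) = 1/(-4*(-277) - 416057/321) = 1/(1108 - 416057/321) = 1/(-60389/321) = -321/60389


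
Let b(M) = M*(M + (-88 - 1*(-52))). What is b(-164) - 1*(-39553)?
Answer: 72353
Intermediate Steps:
b(M) = M*(-36 + M) (b(M) = M*(M + (-88 + 52)) = M*(M - 36) = M*(-36 + M))
b(-164) - 1*(-39553) = -164*(-36 - 164) - 1*(-39553) = -164*(-200) + 39553 = 32800 + 39553 = 72353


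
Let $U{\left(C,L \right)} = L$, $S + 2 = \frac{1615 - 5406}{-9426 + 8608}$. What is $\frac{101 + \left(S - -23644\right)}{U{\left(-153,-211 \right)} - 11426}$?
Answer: $- \frac{19425565}{9519066} \approx -2.0407$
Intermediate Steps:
$S = \frac{2155}{818}$ ($S = -2 + \frac{1615 - 5406}{-9426 + 8608} = -2 - \frac{3791}{-818} = -2 - - \frac{3791}{818} = -2 + \frac{3791}{818} = \frac{2155}{818} \approx 2.6345$)
$\frac{101 + \left(S - -23644\right)}{U{\left(-153,-211 \right)} - 11426} = \frac{101 + \left(\frac{2155}{818} - -23644\right)}{-211 - 11426} = \frac{101 + \left(\frac{2155}{818} + 23644\right)}{-11637} = \left(101 + \frac{19342947}{818}\right) \left(- \frac{1}{11637}\right) = \frac{19425565}{818} \left(- \frac{1}{11637}\right) = - \frac{19425565}{9519066}$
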